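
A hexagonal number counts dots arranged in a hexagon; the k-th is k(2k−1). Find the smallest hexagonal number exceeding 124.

Solve n(2n−1) > 124 for integer n.
The largest n with value ≤ 124 is 8 (since 120 ≤ 124 < 153), so the first above is n = 9, value 153.

153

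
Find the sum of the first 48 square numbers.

38024

Σ_{i=1}^{48} i² = 48·49·97/6 = 38024.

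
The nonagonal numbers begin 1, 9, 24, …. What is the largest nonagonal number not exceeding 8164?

Solve n(7n−5)/2 ≤ 8164 for integer n.
n = 48 gives 7944 ≤ 8164, while n = 49 gives 8281 > 8164; so the answer is 7944.

7944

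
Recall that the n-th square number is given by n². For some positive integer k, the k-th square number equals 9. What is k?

3

We need n² = 9, so n = √9 = 3.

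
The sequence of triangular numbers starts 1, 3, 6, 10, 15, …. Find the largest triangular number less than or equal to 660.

Solve n(n+1)/2 ≤ 660 for integer n.
n = 35 gives 630 ≤ 660, while n = 36 gives 666 > 660; so the answer is 630.

630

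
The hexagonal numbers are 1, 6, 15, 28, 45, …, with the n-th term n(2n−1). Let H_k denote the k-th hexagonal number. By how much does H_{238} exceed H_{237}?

Consecutive hexagonal numbers differ by 4n − 3: here 4·238 − 3 = 949.

949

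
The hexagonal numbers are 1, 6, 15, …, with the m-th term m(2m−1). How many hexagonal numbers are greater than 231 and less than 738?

8

The n-th hexagonal number is n(2n−1).
Smallest index with value > 231: n = 12 (giving 276).
Largest index with value < 738: n = 19 (giving 703).
Indices 12 through 19: 8 terms.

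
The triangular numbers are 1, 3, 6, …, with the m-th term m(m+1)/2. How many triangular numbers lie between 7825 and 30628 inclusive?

123

The n-th triangular number is n(n+1)/2.
Smallest index with value ≥ 7825: n = 125 (giving 7875).
Largest index with value ≤ 30628: n = 247 (giving 30628).
Indices 125 through 247: 123 terms.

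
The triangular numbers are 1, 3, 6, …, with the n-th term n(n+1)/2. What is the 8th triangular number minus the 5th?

21

8·9/2 = 36 and 5·6/2 = 15.
Difference: 36 − 15 = 21.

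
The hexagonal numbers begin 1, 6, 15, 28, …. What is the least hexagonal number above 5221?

Solve n(2n−1) > 5221 for integer n.
The largest n with value ≤ 5221 is 51 (since 5151 ≤ 5221 < 5356), so the first above is n = 52, value 5356.

5356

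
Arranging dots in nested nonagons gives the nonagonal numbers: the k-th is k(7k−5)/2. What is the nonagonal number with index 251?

219876

The 251st nonagonal number is n(7n−5)/2 with n = 251.
251·(7·251 − 5)/2 = 251·1752/2 = 251·876 = 219876.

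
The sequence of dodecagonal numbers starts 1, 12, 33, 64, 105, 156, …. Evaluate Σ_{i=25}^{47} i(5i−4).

Σ i(5i−4) = 5Σi² − 4Σi over i = 25..47.
Σi = 1128 − 300 = 828 and Σi² = 35720 − 4900 = 30820.
5·30820 − 4·828 = 150788.

150788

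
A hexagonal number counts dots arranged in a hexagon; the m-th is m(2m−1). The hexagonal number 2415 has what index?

Set n(2n−1) = 2415, giving 2n² − n − 2415 = 0.
The discriminant is 1 + 8·2415 = 19321, and √19321 = 139.
So n = (1 + 139) / 4 = 140/4 = 35.
Check: 35·(2·35 − 1) = 2415. ✓

35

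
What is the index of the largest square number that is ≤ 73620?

Solve n² ≤ 73620 for integer n.
n = 271 gives 73441 ≤ 73620, while n = 272 gives 73984 > 73620; so the answer is index 271.

271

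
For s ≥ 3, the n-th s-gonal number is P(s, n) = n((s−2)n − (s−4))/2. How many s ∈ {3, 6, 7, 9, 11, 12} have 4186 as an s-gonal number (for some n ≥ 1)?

s = 3: P(3, 91) = 4186. ✓
s = 6: P(6, 46) = 4186. ✓
s = 7: P(7, 41) = 4141 and P(7, 42) = 4347; 4186 is not s-gonal.
s = 9: P(9, 34) = 3961 and P(9, 35) = 4200; 4186 is not s-gonal.
s = 11: P(11, 30) = 3945 and P(11, 31) = 4216; 4186 is not s-gonal.
s = 12: P(12, 29) = 4089 and P(12, 30) = 4380; 4186 is not s-gonal.
Hits: s ∈ {3, 6} → 2.

2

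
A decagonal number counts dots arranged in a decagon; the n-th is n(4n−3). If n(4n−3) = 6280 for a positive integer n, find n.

40

Set n(4n−3) = 6280, giving 4n² − 3n − 6280 = 0.
The discriminant is 9 + 16·6280 = 100489, and √100489 = 317.
So n = (3 + 317) / 8 = 320/8 = 40.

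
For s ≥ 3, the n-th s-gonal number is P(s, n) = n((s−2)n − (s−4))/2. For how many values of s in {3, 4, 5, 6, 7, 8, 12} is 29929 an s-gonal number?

1

s = 3: P(3, 244) = 29890 and P(3, 245) = 30135; 29929 is not s-gonal.
s = 4: P(4, 173) = 29929. ✓
s = 5: P(5, 141) = 29751 and P(5, 142) = 30175; 29929 is not s-gonal.
s = 6: P(6, 122) = 29646 and P(6, 123) = 30135; 29929 is not s-gonal.
s = 7: P(7, 109) = 29539 and P(7, 110) = 30085; 29929 is not s-gonal.
s = 8: P(8, 100) = 29800 and P(8, 101) = 30401; 29929 is not s-gonal.
s = 12: P(12, 77) = 29337 and P(12, 78) = 30108; 29929 is not s-gonal.
Hits: s ∈ {4} → 1.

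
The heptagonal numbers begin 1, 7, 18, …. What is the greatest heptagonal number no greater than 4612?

4558

Solve n(5n−3)/2 ≤ 4612 for integer n.
n = 43 gives 4558 ≤ 4612, while n = 44 gives 4774 > 4612; so the answer is 4558.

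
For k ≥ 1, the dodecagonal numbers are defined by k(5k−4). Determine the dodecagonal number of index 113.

63393

The 113th dodecagonal number is n(5n−4) with n = 113.
113·(5·113 − 4) = 113·561 = 63393.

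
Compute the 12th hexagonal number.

12·(2·12 − 1) = 12·23 = 276.

276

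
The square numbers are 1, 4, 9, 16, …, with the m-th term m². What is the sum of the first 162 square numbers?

Σ_{i=1}^{162} i² = 162·163·325/6 = 1430325.

1430325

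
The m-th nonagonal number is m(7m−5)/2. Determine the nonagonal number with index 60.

60·(7·60 − 5)/2 = 60·415/2 = 12450.

12450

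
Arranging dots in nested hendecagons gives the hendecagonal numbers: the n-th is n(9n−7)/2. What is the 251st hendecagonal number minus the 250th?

2251

Consecutive hendecagonal numbers differ by 9n − 8: here 9·251 − 8 = 2251.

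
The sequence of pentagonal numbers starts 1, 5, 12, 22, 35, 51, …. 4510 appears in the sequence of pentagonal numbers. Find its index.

55

Set n(3n−1)/2 = 4510, giving 3n² − n − 9020 = 0.
So n = (1 + 329) / 6 = 330/6 = 55.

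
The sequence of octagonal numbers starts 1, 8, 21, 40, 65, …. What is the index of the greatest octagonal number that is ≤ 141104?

Solve n(3n−2) ≤ 141104 for integer n.
n = 217 gives 140833 ≤ 141104, while n = 218 gives 142136 > 141104; so the answer is index 217.

217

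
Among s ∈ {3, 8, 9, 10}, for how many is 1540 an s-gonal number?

s = 3: P(3, 55) = 1540. ✓
s = 8: P(8, 22) = 1408 and P(8, 23) = 1541; 1540 is not s-gonal.
s = 9: P(9, 21) = 1491 and P(9, 22) = 1639; 1540 is not s-gonal.
s = 10: P(10, 20) = 1540. ✓
Hits: s ∈ {3, 10} → 2.

2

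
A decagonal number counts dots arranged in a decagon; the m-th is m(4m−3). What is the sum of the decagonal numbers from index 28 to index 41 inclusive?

66115

Σ i(4i−3) = 4Σi² − 3Σi over i = 28..41.
Σi = 861 − 378 = 483 and Σi² = 23821 − 6930 = 16891.
4·16891 − 3·483 = 66115.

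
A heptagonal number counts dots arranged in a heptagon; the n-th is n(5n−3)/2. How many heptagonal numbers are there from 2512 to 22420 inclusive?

The n-th heptagonal number is n(5n−3)/2.
Smallest index with value ≥ 2512: n = 32 (giving 2512).
Largest index with value ≤ 22420: n = 95 (giving 22420).
Indices 32 through 95: 64 terms.

64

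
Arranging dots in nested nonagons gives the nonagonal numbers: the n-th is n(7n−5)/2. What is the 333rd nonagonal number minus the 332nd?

2325

Consecutive nonagonal numbers differ by 7n − 6: here 7·333 − 6 = 2325.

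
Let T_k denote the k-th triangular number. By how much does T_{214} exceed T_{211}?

639

214·215/2 = 23005 and 211·212/2 = 22366.
Difference: 23005 − 22366 = 639.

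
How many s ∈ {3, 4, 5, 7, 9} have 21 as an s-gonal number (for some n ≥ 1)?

s = 3: P(3, 6) = 21. ✓
s = 4: P(4, 4) = 16 and P(4, 5) = 25; 21 is not s-gonal.
s = 5: P(5, 3) = 12 and P(5, 4) = 22; 21 is not s-gonal.
s = 7: P(7, 3) = 18 and P(7, 4) = 34; 21 is not s-gonal.
s = 9: P(9, 2) = 9 and P(9, 3) = 24; 21 is not s-gonal.
Hits: s ∈ {3} → 1.

1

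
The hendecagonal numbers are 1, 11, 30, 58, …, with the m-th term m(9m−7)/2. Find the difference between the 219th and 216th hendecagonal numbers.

5862

219·(9·219 − 7)/2 = 215058 and 216·(9·216 − 7)/2 = 209196.
Difference: 215058 − 209196 = 5862.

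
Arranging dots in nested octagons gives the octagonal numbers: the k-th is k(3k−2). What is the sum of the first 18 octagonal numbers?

Σ i(3i−2) = 3Σi² − 2Σi over i = 1..18.
Σi = 171 and Σi² = 2109.
3·2109 − 2·171 = 5985.

5985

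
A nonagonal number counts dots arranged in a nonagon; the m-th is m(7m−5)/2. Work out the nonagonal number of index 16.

856

16·(7·16 − 5)/2 = 16·107/2 = 856.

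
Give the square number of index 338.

338² = 114244.

114244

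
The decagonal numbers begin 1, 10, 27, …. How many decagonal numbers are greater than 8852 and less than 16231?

17

The n-th decagonal number is n(4n−3).
Smallest index with value > 8852: n = 48 (giving 9072).
Largest index with value < 16231: n = 64 (giving 16192).
Indices 48 through 64: 17 terms.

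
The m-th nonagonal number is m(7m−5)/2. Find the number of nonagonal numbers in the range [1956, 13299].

The n-th nonagonal number is n(7n−5)/2.
Smallest index with value ≥ 1956: n = 24 (giving 1956).
Largest index with value ≤ 13299: n = 62 (giving 13299).
Indices 24 through 62: 39 terms.

39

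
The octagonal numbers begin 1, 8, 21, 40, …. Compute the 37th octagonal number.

The 37th octagonal number is n(3n−2) with n = 37.
37·(3·37 − 2) = 37·109 = 4033.

4033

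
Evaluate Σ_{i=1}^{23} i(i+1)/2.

2300

Σ i(i+1)/2 = (Σi² + Σi) / 2 over i = 1..23.
Σi = 276 and Σi² = 4324.
(1·4324 + 1·276) / 2 = 4600/2 = 2300.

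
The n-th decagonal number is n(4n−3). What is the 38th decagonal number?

The 38th decagonal number is n(4n−3) with n = 38.
38·(4·38 − 3) = 38·149 = 5662.

5662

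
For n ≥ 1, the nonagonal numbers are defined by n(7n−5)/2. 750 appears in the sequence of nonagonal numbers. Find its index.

15

Set n(7n−5)/2 = 750, giving 7n² − 5n − 1500 = 0.
The discriminant is 25 + 56·750 = 42025, and √42025 = 205.
So n = (5 + 205) / 14 = 210/14 = 15.
Check: 15·(7·15 − 5)/2 = 750. ✓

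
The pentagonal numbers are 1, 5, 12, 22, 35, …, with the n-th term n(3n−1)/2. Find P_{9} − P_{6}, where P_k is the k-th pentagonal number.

66

9·(3·9 − 1)/2 = 117 and 6·(3·6 − 1)/2 = 51.
Difference: 117 − 51 = 66.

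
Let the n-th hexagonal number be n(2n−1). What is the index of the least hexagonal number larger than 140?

Solve n(2n−1) > 140 for integer n.
The largest n with value ≤ 140 is 8 (since 120 ≤ 140 < 153), so the first above is n = 9, value 153.

9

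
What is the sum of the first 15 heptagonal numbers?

2920

Σ i(5i−3)/2 = (5Σi² − 3Σi) / 2 over i = 1..15.
Σi = 120 and Σi² = 1240.
(5·1240 − 3·120) / 2 = 5840/2 = 2920.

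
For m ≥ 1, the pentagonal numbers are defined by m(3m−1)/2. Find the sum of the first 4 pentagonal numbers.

Σ i(3i−1)/2 = (3Σi² − Σi) / 2 over i = 1..4.
Σi = 10 and Σi² = 30.
(3·30 − 1·10) / 2 = 80/2 = 40.

40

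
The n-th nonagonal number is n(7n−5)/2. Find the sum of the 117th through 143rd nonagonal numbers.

1594008

Σ i(7i−5)/2 = (7Σi² − 5Σi) / 2 over i = 117..143.
Σi = 10296 − 6786 = 3510 and Σi² = 984984 − 527046 = 457938.
(7·457938 − 5·3510) / 2 = 3188016/2 = 1594008.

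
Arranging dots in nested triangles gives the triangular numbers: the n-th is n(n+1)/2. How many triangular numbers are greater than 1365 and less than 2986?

25

The n-th triangular number is n(n+1)/2.
Smallest index with value > 1365: n = 52 (giving 1378).
Largest index with value < 2986: n = 76 (giving 2926).
Indices 52 through 76: 25 terms.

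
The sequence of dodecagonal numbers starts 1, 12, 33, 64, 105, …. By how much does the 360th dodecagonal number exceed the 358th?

360·(5·360 − 4) = 646560 and 358·(5·358 − 4) = 639388.
Difference: 646560 − 639388 = 7172.

7172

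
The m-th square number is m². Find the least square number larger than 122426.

Solve n² > 122426 for integer n.
The largest n with value ≤ 122426 is 349 (since 121801 ≤ 122426 < 122500), so the first above is n = 350, value 122500.

122500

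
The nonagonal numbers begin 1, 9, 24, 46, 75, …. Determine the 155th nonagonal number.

The 155th nonagonal number is n(7n−5)/2 with n = 155.
155·(7·155 − 5)/2 = 155·1080/2 = 155·540 = 83700.

83700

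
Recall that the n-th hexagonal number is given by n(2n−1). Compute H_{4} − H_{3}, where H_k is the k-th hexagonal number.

Consecutive hexagonal numbers differ by 4n − 3: here 4·4 − 3 = 13.

13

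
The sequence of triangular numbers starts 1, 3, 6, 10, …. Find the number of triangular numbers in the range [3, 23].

The n-th triangular number is n(n+1)/2.
Smallest index with value ≥ 3: n = 2 (giving 3).
Largest index with value ≤ 23: n = 6 (giving 21).
Indices 2 through 6: 5 terms.

5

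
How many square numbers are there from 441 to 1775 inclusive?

The n-th square number is n².
Smallest index with value ≥ 441: n = 21 (giving 441).
Largest index with value ≤ 1775: n = 42 (giving 1764).
Indices 21 through 42: 22 terms.

22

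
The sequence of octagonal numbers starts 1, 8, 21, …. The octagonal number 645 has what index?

Set n(3n−2) = 645, giving 3n² − 2n − 645 = 0.
The discriminant is 4 + 12·645 = 7744, and √7744 = 88.
So n = (2 + 88) / 6 = 90/6 = 15.
Check: 15·(3·15 − 2) = 645. ✓

15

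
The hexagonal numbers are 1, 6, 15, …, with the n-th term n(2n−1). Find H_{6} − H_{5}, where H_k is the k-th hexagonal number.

21

Consecutive hexagonal numbers differ by 4n − 3: here 4·6 − 3 = 21.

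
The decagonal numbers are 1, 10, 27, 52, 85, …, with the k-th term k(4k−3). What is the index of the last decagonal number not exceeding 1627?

Solve n(4n−3) ≤ 1627 for integer n.
n = 20 gives 1540 ≤ 1627, while n = 21 gives 1701 > 1627; so the answer is index 20.

20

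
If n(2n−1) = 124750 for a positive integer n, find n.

Set n(2n−1) = 124750, giving 2n² − n − 124750 = 0.
So n = (1 + 999) / 4 = 1000/4 = 250.

250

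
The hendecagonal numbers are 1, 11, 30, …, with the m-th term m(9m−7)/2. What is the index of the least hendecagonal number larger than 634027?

376

Solve n(9n−7)/2 > 634027 for integer n.
The largest n with value ≤ 634027 is 375 (since 631500 ≤ 634027 < 634876), so the first above is n = 376, value 634876.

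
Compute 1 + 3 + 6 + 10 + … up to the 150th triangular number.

573800

Σ i(i+1)/2 = (Σi² + Σi) / 2 over i = 1..150.
Σi = 11325 and Σi² = 1136275.
(1·1136275 + 1·11325) / 2 = 1147600/2 = 573800.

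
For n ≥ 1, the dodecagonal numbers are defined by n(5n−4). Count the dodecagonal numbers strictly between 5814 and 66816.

81

The n-th dodecagonal number is n(5n−4).
Smallest index with value > 5814: n = 35 (giving 5985).
Largest index with value < 66816: n = 115 (giving 65665).
Indices 35 through 115: 81 terms.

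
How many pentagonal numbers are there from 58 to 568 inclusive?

13

The n-th pentagonal number is n(3n−1)/2.
Smallest index with value ≥ 58: n = 7 (giving 70).
Largest index with value ≤ 568: n = 19 (giving 532).
Indices 7 through 19: 13 terms.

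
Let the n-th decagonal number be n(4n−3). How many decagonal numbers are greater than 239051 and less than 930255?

The n-th decagonal number is n(4n−3).
Smallest index with value > 239051: n = 245 (giving 239365).
Largest index with value < 930255: n = 482 (giving 927850).
Indices 245 through 482: 238 terms.

238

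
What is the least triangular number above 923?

946

Solve n(n+1)/2 > 923 for integer n.
The largest n with value ≤ 923 is 42 (since 903 ≤ 923 < 946), so the first above is n = 43, value 946.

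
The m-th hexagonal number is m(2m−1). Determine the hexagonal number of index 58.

6670

The 58th hexagonal number is n(2n−1) with n = 58.
58·(2·58 − 1) = 58·115 = 6670.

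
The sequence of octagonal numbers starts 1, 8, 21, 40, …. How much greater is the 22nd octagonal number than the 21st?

127

Consecutive octagonal numbers differ by 6n − 5: here 6·22 − 5 = 127.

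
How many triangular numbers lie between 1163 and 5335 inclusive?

The n-th triangular number is n(n+1)/2.
Smallest index with value ≥ 1163: n = 48 (giving 1176).
Largest index with value ≤ 5335: n = 102 (giving 5253).
Indices 48 through 102: 55 terms.

55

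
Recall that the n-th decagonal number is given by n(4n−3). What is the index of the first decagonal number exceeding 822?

Solve n(4n−3) > 822 for integer n.
The largest n with value ≤ 822 is 14 (since 742 ≤ 822 < 855), so the first above is n = 15, value 855.

15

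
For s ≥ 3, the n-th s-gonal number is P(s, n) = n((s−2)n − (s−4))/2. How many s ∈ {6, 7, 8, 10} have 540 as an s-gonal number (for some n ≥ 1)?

2

s = 6: P(6, 16) = 496 and P(6, 17) = 561; 540 is not s-gonal.
s = 7: P(7, 15) = 540. ✓
s = 8: P(8, 13) = 481 and P(8, 14) = 560; 540 is not s-gonal.
s = 10: P(10, 12) = 540. ✓
Hits: s ∈ {7, 10} → 2.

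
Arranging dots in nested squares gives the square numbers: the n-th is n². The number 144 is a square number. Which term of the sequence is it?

12

We need n² = 144, so n = √144 = 12.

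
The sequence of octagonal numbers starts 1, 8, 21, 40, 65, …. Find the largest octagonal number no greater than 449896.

448533

Solve n(3n−2) ≤ 449896 for integer n.
n = 387 gives 448533 ≤ 449896, while n = 388 gives 450856 > 449896; so the answer is 448533.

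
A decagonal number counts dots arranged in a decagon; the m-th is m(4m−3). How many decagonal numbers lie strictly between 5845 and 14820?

The n-th decagonal number is n(4n−3).
Smallest index with value > 5845: n = 39 (giving 5967).
Largest index with value < 14820: n = 61 (giving 14701).
Indices 39 through 61: 23 terms.

23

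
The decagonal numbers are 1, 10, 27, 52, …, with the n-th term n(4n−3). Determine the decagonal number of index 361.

The 361st decagonal number is n(4n−3) with n = 361.
361·(4·361 − 3) = 361·1441 = 520201.

520201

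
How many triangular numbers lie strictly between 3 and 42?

6

The n-th triangular number is n(n+1)/2.
Smallest index with value > 3: n = 3 (giving 6).
Largest index with value < 42: n = 8 (giving 36).
Indices 3 through 8: 6 terms.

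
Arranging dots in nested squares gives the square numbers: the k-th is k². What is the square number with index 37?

1369

37² = 1369.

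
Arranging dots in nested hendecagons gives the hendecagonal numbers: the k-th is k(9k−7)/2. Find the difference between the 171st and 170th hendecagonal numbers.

1531

Consecutive hendecagonal numbers differ by 9n − 8: here 9·171 − 8 = 1531.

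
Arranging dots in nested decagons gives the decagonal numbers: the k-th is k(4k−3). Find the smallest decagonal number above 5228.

Solve n(4n−3) > 5228 for integer n.
The largest n with value ≤ 5228 is 36 (since 5076 ≤ 5228 < 5365), so the first above is n = 37, value 5365.

5365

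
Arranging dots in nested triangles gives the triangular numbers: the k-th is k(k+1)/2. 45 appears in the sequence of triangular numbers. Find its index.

Set n(n+1)/2 = 45, giving n² + n − 90 = 0.
So n = (-1 + 19) / 2 = 18/2 = 9.
Check: 9·10/2 = 45. ✓

9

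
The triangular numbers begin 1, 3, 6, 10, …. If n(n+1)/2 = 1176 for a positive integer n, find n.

Set n(n+1)/2 = 1176, giving n² + n − 2352 = 0.
The discriminant is 1 + 8·1176 = 9409, and √9409 = 97.
So n = (-1 + 97) / 2 = 96/2 = 48.
Check: 48·49/2 = 1176. ✓

48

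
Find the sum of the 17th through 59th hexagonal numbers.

135794

Σ i(2i−1) = 2Σi² − Σi over i = 17..59.
Σi = 1770 − 136 = 1634 and Σi² = 70210 − 1496 = 68714.
2·68714 − 1·1634 = 135794.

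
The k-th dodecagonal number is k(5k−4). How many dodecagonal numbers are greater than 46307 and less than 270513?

136

The n-th dodecagonal number is n(5n−4).
Smallest index with value > 46307: n = 97 (giving 46657).
Largest index with value < 270513: n = 232 (giving 268192).
Indices 97 through 232: 136 terms.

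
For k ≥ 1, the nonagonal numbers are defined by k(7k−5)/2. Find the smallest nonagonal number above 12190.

Solve n(7n−5)/2 > 12190 for integer n.
The largest n with value ≤ 12190 is 59 (since 12036 ≤ 12190 < 12450), so the first above is n = 60, value 12450.

12450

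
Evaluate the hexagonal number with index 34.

The 34th hexagonal number is n(2n−1) with n = 34.
34·(2·34 − 1) = 34·67 = 2278.

2278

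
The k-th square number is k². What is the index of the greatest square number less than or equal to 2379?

Solve n² ≤ 2379 for integer n.
n = 48 gives 2304 ≤ 2379, while n = 49 gives 2401 > 2379; so the answer is index 48.

48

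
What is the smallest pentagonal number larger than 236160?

Solve n(3n−1)/2 > 236160 for integer n.
The largest n with value ≤ 236160 is 396 (since 235026 ≤ 236160 < 236215), so the first above is n = 397, value 236215.

236215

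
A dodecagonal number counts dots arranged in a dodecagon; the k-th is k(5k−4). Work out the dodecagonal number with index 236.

277536

236·(5·236 − 4) = 236·1176 = 277536.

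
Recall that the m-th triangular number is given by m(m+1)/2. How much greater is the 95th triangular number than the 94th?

Consecutive triangular numbers differ by n: T_{95} − T_{94} = 95.

95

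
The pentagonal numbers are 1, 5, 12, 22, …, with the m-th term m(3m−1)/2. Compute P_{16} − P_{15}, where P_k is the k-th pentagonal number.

Consecutive pentagonal numbers differ by 3n − 2: here 3·16 − 2 = 46.

46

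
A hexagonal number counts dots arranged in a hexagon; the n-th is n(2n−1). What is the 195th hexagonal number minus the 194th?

Consecutive hexagonal numbers differ by 4n − 3: here 4·195 − 3 = 777.

777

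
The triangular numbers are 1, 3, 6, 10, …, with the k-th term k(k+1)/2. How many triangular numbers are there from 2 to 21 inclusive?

5

The n-th triangular number is n(n+1)/2.
Smallest index with value ≥ 2: n = 2 (giving 3).
Largest index with value ≤ 21: n = 6 (giving 21).
Indices 2 through 6: 5 terms.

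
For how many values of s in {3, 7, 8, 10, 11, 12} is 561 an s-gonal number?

s = 3: P(3, 33) = 561. ✓
s = 7: P(7, 15) = 540 and P(7, 16) = 616; 561 is not s-gonal.
s = 8: P(8, 14) = 560 and P(8, 15) = 645; 561 is not s-gonal.
s = 10: P(10, 12) = 540 and P(10, 13) = 637; 561 is not s-gonal.
s = 11: P(11, 11) = 506 and P(11, 12) = 606; 561 is not s-gonal.
s = 12: P(12, 11) = 561. ✓
Hits: s ∈ {3, 12} → 2.

2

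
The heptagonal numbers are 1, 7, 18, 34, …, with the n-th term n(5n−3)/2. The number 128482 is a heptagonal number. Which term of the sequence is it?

Set n(5n−3)/2 = 128482, giving 5n² − 3n − 256964 = 0.
So n = (3 + 2267) / 10 = 2270/10 = 227.

227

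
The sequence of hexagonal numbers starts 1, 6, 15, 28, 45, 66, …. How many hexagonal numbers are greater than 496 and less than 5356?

35

The n-th hexagonal number is n(2n−1).
Smallest index with value > 496: n = 17 (giving 561).
Largest index with value < 5356: n = 51 (giving 5151).
Indices 17 through 51: 35 terms.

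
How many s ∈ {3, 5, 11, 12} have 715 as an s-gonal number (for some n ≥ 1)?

2

s = 3: P(3, 37) = 703 and P(3, 38) = 741; 715 is not s-gonal.
s = 5: P(5, 22) = 715. ✓
s = 11: P(11, 13) = 715. ✓
s = 12: P(12, 12) = 672 and P(12, 13) = 793; 715 is not s-gonal.
Hits: s ∈ {5, 11} → 2.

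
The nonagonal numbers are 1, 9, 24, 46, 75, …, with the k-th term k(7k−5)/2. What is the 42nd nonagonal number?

42·(7·42 − 5)/2 = 42·289/2 = 6069.

6069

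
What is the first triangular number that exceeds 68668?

69006

Solve n(n+1)/2 > 68668 for integer n.
The largest n with value ≤ 68668 is 370 (since 68635 ≤ 68668 < 69006), so the first above is n = 371, value 69006.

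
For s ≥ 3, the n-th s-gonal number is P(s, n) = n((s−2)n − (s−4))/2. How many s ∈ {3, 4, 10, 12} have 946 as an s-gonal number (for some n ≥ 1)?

s = 3: P(3, 43) = 946. ✓
s = 4: P(4, 30) = 900 and P(4, 31) = 961; 946 is not s-gonal.
s = 10: P(10, 15) = 855 and P(10, 16) = 976; 946 is not s-gonal.
s = 12: P(12, 14) = 924 and P(12, 15) = 1065; 946 is not s-gonal.
Hits: s ∈ {3} → 1.

1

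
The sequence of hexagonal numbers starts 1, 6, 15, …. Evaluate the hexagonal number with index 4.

28

The 4th hexagonal number is n(2n−1) with n = 4.
4·(2·4 − 1) = 4·7 = 28.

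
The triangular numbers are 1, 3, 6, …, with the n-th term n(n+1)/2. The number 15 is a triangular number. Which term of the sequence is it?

5

Set n(n+1)/2 = 15, giving n² + n − 30 = 0.
So n = (-1 + 11) / 2 = 10/2 = 5.
Check: 5·6/2 = 15. ✓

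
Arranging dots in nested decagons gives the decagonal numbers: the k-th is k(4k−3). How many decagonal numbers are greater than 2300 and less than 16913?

The n-th decagonal number is n(4n−3).
Smallest index with value > 2300: n = 25 (giving 2425).
Largest index with value < 16913: n = 65 (giving 16705).
Indices 25 through 65: 41 terms.

41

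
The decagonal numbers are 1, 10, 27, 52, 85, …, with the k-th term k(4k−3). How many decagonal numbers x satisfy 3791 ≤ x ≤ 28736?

The n-th decagonal number is n(4n−3).
Smallest index with value ≥ 3791: n = 32 (giving 4000).
Largest index with value ≤ 28736: n = 85 (giving 28645).
Indices 32 through 85: 54 terms.

54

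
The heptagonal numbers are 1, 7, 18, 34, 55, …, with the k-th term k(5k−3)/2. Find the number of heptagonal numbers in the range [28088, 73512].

The n-th heptagonal number is n(5n−3)/2.
Smallest index with value ≥ 28088: n = 107 (giving 28462).
Largest index with value ≤ 73512: n = 171 (giving 72846).
Indices 107 through 171: 65 terms.

65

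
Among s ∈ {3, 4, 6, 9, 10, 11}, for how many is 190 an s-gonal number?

s = 3: P(3, 19) = 190. ✓
s = 4: P(4, 13) = 169 and P(4, 14) = 196; 190 is not s-gonal.
s = 6: P(6, 10) = 190. ✓
s = 9: P(9, 7) = 154 and P(9, 8) = 204; 190 is not s-gonal.
s = 10: P(10, 7) = 175 and P(10, 8) = 232; 190 is not s-gonal.
s = 11: P(11, 6) = 141 and P(11, 7) = 196; 190 is not s-gonal.
Hits: s ∈ {3, 6} → 2.

2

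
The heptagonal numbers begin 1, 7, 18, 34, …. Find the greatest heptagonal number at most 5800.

5688

Solve n(5n−3)/2 ≤ 5800 for integer n.
n = 48 gives 5688 ≤ 5800, while n = 49 gives 5929 > 5800; so the answer is 5688.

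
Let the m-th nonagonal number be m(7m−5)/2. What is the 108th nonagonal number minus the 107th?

Consecutive nonagonal numbers differ by 7n − 6: here 7·108 − 6 = 750.

750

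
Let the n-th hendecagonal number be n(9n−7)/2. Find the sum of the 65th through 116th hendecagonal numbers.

1952756

Σ i(9i−7)/2 = (9Σi² − 7Σi) / 2 over i = 65..116.
Σi = 6786 − 2080 = 4706 and Σi² = 527046 − 89440 = 437606.
(9·437606 − 7·4706) / 2 = 3905512/2 = 1952756.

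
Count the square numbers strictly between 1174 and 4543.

The n-th square number is n².
Smallest index with value > 1174: n = 35 (giving 1225).
Largest index with value < 4543: n = 67 (giving 4489).
Indices 35 through 67: 33 terms.

33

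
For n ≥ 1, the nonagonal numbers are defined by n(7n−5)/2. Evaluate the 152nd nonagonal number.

152·(7·152 − 5)/2 = 152·1059/2 = 80484.

80484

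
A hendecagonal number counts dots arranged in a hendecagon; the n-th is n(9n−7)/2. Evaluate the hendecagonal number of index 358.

575485

The 358th hendecagonal number is n(9n−7)/2 with n = 358.
358·(9·358 − 7)/2 = 358·3215/2 = 575485.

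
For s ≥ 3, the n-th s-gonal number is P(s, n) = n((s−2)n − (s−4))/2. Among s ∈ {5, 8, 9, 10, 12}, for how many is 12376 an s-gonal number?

2

s = 5: P(5, 91) = 12376. ✓
s = 8: P(8, 64) = 12160 and P(8, 65) = 12545; 12376 is not s-gonal.
s = 9: P(9, 59) = 12036 and P(9, 60) = 12450; 12376 is not s-gonal.
s = 10: P(10, 56) = 12376. ✓
s = 12: P(12, 50) = 12300 and P(12, 51) = 12801; 12376 is not s-gonal.
Hits: s ∈ {5, 10} → 2.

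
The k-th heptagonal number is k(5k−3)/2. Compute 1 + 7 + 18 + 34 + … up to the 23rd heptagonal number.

10396

Σ i(5i−3)/2 = (5Σi² − 3Σi) / 2 over i = 1..23.
Σi = 276 and Σi² = 4324.
(5·4324 − 3·276) / 2 = 20792/2 = 10396.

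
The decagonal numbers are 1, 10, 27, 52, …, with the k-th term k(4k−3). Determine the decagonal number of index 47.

47·(4·47 − 3) = 47·185 = 8695.

8695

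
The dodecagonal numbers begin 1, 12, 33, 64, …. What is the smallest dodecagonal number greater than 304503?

306528

Solve n(5n−4) > 304503 for integer n.
The largest n with value ≤ 304503 is 247 (since 304057 ≤ 304503 < 306528), so the first above is n = 248, value 306528.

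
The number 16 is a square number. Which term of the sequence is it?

We need n² = 16, so n = √16 = 4.

4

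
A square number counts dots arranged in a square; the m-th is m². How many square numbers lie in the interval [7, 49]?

The n-th square number is n².
Smallest index with value ≥ 7: n = 3 (giving 9).
Largest index with value ≤ 49: n = 7 (giving 49).
Indices 3 through 7: 5 terms.

5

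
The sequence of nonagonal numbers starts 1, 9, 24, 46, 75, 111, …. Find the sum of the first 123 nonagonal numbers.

2178494

Σ i(7i−5)/2 = (7Σi² − 5Σi) / 2 over i = 1..123.
Σi = 7626 and Σi² = 627874.
(7·627874 − 5·7626) / 2 = 4356988/2 = 2178494.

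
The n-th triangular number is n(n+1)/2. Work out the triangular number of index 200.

The 200th triangular number is n(n+1)/2 with n = 200.
200·201/2 = 40200/2 = 20100.

20100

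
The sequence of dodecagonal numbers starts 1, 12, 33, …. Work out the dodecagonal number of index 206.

211356

The 206th dodecagonal number is n(5n−4) with n = 206.
206·(5·206 − 4) = 206·1026 = 211356.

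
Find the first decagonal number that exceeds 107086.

107092

Solve n(4n−3) > 107086 for integer n.
The largest n with value ≤ 107086 is 163 (since 105787 ≤ 107086 < 107092), so the first above is n = 164, value 107092.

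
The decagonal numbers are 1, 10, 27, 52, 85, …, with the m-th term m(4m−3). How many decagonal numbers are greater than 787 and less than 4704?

The n-th decagonal number is n(4n−3).
Smallest index with value > 787: n = 15 (giving 855).
Largest index with value < 4704: n = 34 (giving 4522).
Indices 15 through 34: 20 terms.

20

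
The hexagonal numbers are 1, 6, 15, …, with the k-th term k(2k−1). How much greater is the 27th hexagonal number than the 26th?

Consecutive hexagonal numbers differ by 4n − 3: here 4·27 − 3 = 105.

105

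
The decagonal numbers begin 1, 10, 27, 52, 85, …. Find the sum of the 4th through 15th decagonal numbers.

Σ i(4i−3) = 4Σi² − 3Σi over i = 4..15.
Σi = 120 − 6 = 114 and Σi² = 1240 − 14 = 1226.
4·1226 − 3·114 = 4562.

4562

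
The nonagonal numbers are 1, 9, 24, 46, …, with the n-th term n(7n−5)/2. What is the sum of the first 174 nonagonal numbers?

Σ i(7i−5)/2 = (7Σi² − 5Σi) / 2 over i = 1..174.
Σi = 15225 and Σi² = 1771175.
(7·1771175 − 5·15225) / 2 = 12322100/2 = 6161050.

6161050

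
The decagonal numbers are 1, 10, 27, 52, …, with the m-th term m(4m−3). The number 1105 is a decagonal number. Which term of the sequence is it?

17

Set n(4n−3) = 1105, giving 4n² − 3n − 1105 = 0.
So n = (3 + 133) / 8 = 136/8 = 17.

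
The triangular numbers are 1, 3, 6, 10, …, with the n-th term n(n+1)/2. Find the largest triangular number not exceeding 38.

36

Solve n(n+1)/2 ≤ 38 for integer n.
n = 8 gives 36 ≤ 38, while n = 9 gives 45 > 38; so the answer is 36.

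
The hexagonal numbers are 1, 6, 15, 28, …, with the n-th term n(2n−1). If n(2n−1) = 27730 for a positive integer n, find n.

Set n(2n−1) = 27730, giving 2n² − n − 27730 = 0.
So n = (1 + 471) / 4 = 472/4 = 118.

118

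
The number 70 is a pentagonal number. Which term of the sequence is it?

7

Set n(3n−1)/2 = 70, giving 3n² − n − 140 = 0.
The discriminant is 1 + 24·70 = 1681, and √1681 = 41.
So n = (1 + 41) / 6 = 42/6 = 7.
Check: 7·(3·7 − 1)/2 = 70. ✓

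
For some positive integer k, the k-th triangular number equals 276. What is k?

Set n(n+1)/2 = 276, giving n² + n − 552 = 0.
The discriminant is 1 + 8·276 = 2209, and √2209 = 47.
So n = (-1 + 47) / 2 = 46/2 = 23.

23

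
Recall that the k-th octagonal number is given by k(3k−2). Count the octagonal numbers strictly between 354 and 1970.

14

The n-th octagonal number is n(3n−2).
Smallest index with value > 354: n = 12 (giving 408).
Largest index with value < 1970: n = 25 (giving 1825).
Indices 12 through 25: 14 terms.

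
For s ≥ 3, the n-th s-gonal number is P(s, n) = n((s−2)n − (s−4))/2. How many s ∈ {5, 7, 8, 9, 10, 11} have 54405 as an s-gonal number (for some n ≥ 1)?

s = 5: P(5, 190) = 54055 and P(5, 191) = 54626; 54405 is not s-gonal.
s = 7: P(7, 147) = 53802 and P(7, 148) = 54538; 54405 is not s-gonal.
s = 8: P(8, 135) = 54405. ✓
s = 9: P(9, 125) = 54375 and P(9, 126) = 55251; 54405 is not s-gonal.
s = 10: P(10, 117) = 54405. ✓
s = 11: P(11, 110) = 54065 and P(11, 111) = 55056; 54405 is not s-gonal.
Hits: s ∈ {8, 10} → 2.

2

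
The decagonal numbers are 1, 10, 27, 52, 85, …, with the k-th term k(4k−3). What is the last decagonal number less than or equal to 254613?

253260

Solve n(4n−3) ≤ 254613 for integer n.
n = 252 gives 253260 ≤ 254613, while n = 253 gives 255277 > 254613; so the answer is 253260.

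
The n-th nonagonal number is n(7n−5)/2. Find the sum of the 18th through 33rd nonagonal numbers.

Σ i(7i−5)/2 = (7Σi² − 5Σi) / 2 over i = 18..33.
Σi = 561 − 153 = 408 and Σi² = 12529 − 1785 = 10744.
(7·10744 − 5·408) / 2 = 73168/2 = 36584.

36584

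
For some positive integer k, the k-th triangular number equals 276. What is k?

23

Set n(n+1)/2 = 276, giving n² + n − 552 = 0.
The discriminant is 1 + 8·276 = 2209, and √2209 = 47.
So n = (-1 + 47) / 2 = 46/2 = 23.
Check: 23·24/2 = 276. ✓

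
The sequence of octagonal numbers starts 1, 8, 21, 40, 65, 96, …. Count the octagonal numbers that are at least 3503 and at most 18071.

43

The n-th octagonal number is n(3n−2).
Smallest index with value ≥ 3503: n = 35 (giving 3605).
Largest index with value ≤ 18071: n = 77 (giving 17633).
Indices 35 through 77: 43 terms.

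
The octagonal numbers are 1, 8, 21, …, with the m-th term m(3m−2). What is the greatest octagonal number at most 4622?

4485

Solve n(3n−2) ≤ 4622 for integer n.
n = 39 gives 4485 ≤ 4622, while n = 40 gives 4720 > 4622; so the answer is 4485.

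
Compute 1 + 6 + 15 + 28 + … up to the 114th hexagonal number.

994175

Σ i(2i−1) = 2Σi² − Σi over i = 1..114.
Σi = 6555 and Σi² = 500365.
2·500365 − 1·6555 = 994175.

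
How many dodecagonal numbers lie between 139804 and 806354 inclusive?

234

The n-th dodecagonal number is n(5n−4).
Smallest index with value ≥ 139804: n = 168 (giving 140448).
Largest index with value ≤ 806354: n = 401 (giving 802401).
Indices 168 through 401: 234 terms.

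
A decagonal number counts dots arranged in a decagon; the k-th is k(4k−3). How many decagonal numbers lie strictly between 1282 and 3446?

The n-th decagonal number is n(4n−3).
Smallest index with value > 1282: n = 19 (giving 1387).
Largest index with value < 3446: n = 29 (giving 3277).
Indices 19 through 29: 11 terms.

11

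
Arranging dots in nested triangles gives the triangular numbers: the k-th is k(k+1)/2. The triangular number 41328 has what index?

Set n(n+1)/2 = 41328, giving n² + n − 82656 = 0.
So n = (-1 + 575) / 2 = 574/2 = 287.
Check: 287·288/2 = 41328. ✓

287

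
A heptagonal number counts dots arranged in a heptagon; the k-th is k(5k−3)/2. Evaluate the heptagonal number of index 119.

The 119th heptagonal number is n(5n−3)/2 with n = 119.
119·(5·119 − 3)/2 = 119·592/2 = 119·296 = 35224.

35224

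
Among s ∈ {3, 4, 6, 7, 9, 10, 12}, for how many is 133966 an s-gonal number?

s = 3: P(3, 517) = 133903 and P(3, 518) = 134421; 133966 is not s-gonal.
s = 4: P(4, 366) = 133956 and P(4, 367) = 134689; 133966 is not s-gonal.
s = 6: P(6, 259) = 133903 and P(6, 260) = 134940; 133966 is not s-gonal.
s = 7: P(7, 231) = 133056 and P(7, 232) = 134212; 133966 is not s-gonal.
s = 9: P(9, 196) = 133966. ✓
s = 10: P(10, 183) = 133407 and P(10, 184) = 134872; 133966 is not s-gonal.
s = 12: P(12, 164) = 133824 and P(12, 165) = 135465; 133966 is not s-gonal.
Hits: s ∈ {9} → 1.

1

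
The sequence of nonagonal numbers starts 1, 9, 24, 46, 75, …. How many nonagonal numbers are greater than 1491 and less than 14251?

The n-th nonagonal number is n(7n−5)/2.
Smallest index with value > 1491: n = 22 (giving 1639).
Largest index with value < 14251: n = 64 (giving 14176).
Indices 22 through 64: 43 terms.

43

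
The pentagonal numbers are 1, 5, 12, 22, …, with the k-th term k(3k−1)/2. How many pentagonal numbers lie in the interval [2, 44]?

4

The n-th pentagonal number is n(3n−1)/2.
Smallest index with value ≥ 2: n = 2 (giving 5).
Largest index with value ≤ 44: n = 5 (giving 35).
Indices 2 through 5: 4 terms.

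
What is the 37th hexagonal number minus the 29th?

1048

37·(2·37 − 1) = 2701 and 29·(2·29 − 1) = 1653.
Difference: 2701 − 1653 = 1048.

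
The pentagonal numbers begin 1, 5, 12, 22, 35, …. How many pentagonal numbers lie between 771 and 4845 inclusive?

The n-th pentagonal number is n(3n−1)/2.
Smallest index with value ≥ 771: n = 23 (giving 782).
Largest index with value ≤ 4845: n = 57 (giving 4845).
Indices 23 through 57: 35 terms.

35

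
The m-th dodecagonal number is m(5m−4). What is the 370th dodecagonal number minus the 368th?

370·(5·370 − 4) = 683020 and 368·(5·368 − 4) = 675648.
Difference: 683020 − 675648 = 7372.

7372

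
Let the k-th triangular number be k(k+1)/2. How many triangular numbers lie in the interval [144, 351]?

10

The n-th triangular number is n(n+1)/2.
Smallest index with value ≥ 144: n = 17 (giving 153).
Largest index with value ≤ 351: n = 26 (giving 351).
Indices 17 through 26: 10 terms.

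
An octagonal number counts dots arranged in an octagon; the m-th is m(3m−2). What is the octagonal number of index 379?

430165

379·(3·379 − 2) = 379·1135 = 430165.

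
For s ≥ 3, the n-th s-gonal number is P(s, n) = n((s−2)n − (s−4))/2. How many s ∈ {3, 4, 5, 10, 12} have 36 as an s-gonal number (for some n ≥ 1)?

2

s = 3: P(3, 8) = 36. ✓
s = 4: P(4, 6) = 36. ✓
s = 5: P(5, 5) = 35 and P(5, 6) = 51; 36 is not s-gonal.
s = 10: P(10, 3) = 27 and P(10, 4) = 52; 36 is not s-gonal.
s = 12: P(12, 3) = 33 and P(12, 4) = 64; 36 is not s-gonal.
Hits: s ∈ {3, 4} → 2.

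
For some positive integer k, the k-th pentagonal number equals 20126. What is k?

116

Set n(3n−1)/2 = 20126, giving 3n² − n − 40252 = 0.
The discriminant is 1 + 24·20126 = 483025, and √483025 = 695.
So n = (1 + 695) / 6 = 696/6 = 116.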